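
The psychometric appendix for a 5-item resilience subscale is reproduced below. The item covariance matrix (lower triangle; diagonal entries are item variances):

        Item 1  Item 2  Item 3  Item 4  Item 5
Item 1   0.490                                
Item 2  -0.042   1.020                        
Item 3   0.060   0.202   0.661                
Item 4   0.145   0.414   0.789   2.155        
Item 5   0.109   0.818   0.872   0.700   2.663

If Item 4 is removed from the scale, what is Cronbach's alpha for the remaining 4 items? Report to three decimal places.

Remaining items: Item 1, Item 2, Item 3, Item 5 (k = 4).
Σσ²ᵢ = 0.490 + 1.020 + 0.661 + 2.663 = 4.834
σ²_total = 4.834 + 2 × 2.019 = 8.872
α (item deleted) = (4/3)·(1 − 4.834/8.872) = 0.607

Cronbach's alpha = 0.607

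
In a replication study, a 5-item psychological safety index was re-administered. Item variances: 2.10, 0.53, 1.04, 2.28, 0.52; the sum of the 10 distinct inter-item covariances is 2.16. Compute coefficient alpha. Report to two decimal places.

α = 0.50

sum of item variances = 2.10 + 0.53 + 1.04 + 2.28 + 0.52 = 6.47
Sum of distinct covariances = 2.16
Var(T) = sum of item variances + 2·Σcov = 6.47 + 2 × 2.16 = 10.79
α = (5/4)·(1 − 6.47/10.79) = 0.50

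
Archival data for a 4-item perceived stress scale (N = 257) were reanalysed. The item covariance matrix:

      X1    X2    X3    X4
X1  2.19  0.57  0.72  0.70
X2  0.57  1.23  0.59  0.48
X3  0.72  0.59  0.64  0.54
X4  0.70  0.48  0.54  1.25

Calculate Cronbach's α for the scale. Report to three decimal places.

α = 0.767

Σσᵢ² = 2.19 + 1.23 + 0.64 + 1.25 = 5.31
Σ_{i<j} σ_ij = 3.60
σ²_total = 5.31 + 2 × 3.60 = 12.51
α = (k/(k−1))·(1 − Σσᵢ²/σ²_total) = (4/3)·(1 − 5.31/12.51) = 0.767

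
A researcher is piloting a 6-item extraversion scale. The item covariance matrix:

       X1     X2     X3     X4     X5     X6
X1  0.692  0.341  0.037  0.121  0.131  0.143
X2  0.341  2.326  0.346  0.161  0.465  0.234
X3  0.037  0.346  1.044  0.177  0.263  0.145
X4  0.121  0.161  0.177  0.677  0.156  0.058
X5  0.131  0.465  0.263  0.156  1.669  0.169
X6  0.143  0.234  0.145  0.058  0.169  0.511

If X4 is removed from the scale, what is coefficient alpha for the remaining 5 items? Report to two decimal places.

α = 0.53

Remaining items: X1, X2, X3, X5, X6 (k = 5).
Σσ²ᵢ = 0.692 + 2.326 + 1.044 + 1.669 + 0.511 = 6.242
σ²_total = 6.242 + 2 × 2.274 = 10.790
α (item deleted) = (5/4)·(1 − 6.242/10.790) = 0.53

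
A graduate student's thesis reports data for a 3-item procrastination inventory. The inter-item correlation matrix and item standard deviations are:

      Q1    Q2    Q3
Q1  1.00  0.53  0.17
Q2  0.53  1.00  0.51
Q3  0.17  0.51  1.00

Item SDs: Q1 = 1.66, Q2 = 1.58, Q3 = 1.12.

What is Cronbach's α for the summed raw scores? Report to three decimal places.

α = 0.668

Σσ²ᵢ = 1.66² + 1.58² + 1.12² = 6.5064
Covariances σ_ij = r_ij · s_i · s_j:
  σ(Q1,Q2) = 0.53 × 1.66 × 1.58 = 1.3901
  σ(Q1,Q3) = 0.17 × 1.66 × 1.12 = 0.3161
  σ(Q2,Q3) = 0.51 × 1.58 × 1.12 = 0.9025
σ²_T = Σσ²ᵢ + 2·Σσ_ij = 6.5064 + 2 × 2.6087 = 11.7238
α = (3/2)·(1 − 6.5064/11.7238) = 0.668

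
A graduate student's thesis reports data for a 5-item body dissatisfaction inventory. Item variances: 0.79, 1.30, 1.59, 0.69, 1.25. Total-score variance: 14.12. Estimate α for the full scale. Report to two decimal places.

Σσ²ᵢ = 0.79 + 1.30 + 1.59 + 0.69 + 1.25 = 5.62
α = (k/(k−1))·(1 − Σσ²ᵢ/total variance) = (5/4)·(1 − 5.62/14.12) = 0.75

α = 0.75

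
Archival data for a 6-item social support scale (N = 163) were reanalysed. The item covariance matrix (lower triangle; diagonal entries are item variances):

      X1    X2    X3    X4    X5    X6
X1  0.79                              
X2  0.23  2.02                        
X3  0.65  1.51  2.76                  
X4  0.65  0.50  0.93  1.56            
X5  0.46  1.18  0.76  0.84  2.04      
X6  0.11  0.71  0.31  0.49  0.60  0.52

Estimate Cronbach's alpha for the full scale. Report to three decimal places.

α = 0.806

Σσᵢ² = 0.79 + 2.02 + 2.76 + 1.56 + 2.04 + 0.52 = 9.69
Σ_{i<j} σ_ij = 9.93
total variance = 9.69 + 2 × 9.93 = 29.55
α = (k/(k−1))·(1 − Σσᵢ²/total variance) = (6/5)·(1 − 9.69/29.55) = 0.806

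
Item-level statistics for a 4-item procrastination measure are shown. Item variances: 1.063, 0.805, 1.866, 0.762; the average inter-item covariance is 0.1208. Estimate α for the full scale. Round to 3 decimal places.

Σσᵢ² = 1.063 + 0.805 + 1.866 + 0.762 = 4.496
Sum of the 6 distinct covariances = 6 × 0.1208 = 0.7248
total variance = Σσᵢ² + 2·Σcov = 4.496 + 2 × 0.7248 = 5.9456
α = (4/3)·(1 − 4.496/5.9456) = 0.325

α = 0.325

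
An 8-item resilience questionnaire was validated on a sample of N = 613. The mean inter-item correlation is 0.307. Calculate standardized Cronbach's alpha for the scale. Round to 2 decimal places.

Standardized α = k·r̄ / (1 + (k−1)·r̄) = 8 × 0.307 / (1 + 7 × 0.307)
  = 2.4560 / 3.1490 = 0.78

α = 0.78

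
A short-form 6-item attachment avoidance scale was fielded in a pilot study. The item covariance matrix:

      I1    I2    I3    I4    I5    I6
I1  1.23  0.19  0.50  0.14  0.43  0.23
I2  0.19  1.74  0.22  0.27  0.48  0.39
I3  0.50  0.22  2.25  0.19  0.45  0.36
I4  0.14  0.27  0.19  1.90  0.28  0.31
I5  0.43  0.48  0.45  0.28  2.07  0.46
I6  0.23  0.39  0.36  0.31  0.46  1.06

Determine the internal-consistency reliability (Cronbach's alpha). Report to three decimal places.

α = 0.587

Σσ²ᵢ = 1.23 + 1.74 + 2.25 + 1.90 + 2.07 + 1.06 = 10.25
Sum of off-diagonal covariances = 4.90
total variance = 10.25 + 2 × 4.90 = 20.05
α = (k/(k−1))·(1 − Σσ²ᵢ/total variance) = (6/5)·(1 − 10.25/20.05) = 0.587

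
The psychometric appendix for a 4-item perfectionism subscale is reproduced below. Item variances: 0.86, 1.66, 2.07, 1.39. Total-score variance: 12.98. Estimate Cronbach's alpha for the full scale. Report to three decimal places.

Cronbach's alpha = 0.719

ΣVar(i) = 0.86 + 1.66 + 2.07 + 1.39 = 5.98
α = (k/(k−1))·(1 − ΣVar(i)/total variance) = (4/3)·(1 − 5.98/12.98) = 0.719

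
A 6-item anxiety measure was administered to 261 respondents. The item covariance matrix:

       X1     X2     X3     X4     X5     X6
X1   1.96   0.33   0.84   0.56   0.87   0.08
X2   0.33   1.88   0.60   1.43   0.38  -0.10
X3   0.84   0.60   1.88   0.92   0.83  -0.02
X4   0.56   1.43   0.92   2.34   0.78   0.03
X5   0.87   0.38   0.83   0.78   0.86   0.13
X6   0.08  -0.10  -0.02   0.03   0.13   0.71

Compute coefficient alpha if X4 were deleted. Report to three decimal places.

Remaining items: X1, X2, X3, X5, X6 (k = 5).
sum of item variances = 1.96 + 1.88 + 1.88 + 0.86 + 0.71 = 7.29
σ²_T = 7.29 + 2 × 3.94 = 15.17
α (item deleted) = (5/4)·(1 − 7.29/15.17) = 0.649

coefficient alpha = 0.649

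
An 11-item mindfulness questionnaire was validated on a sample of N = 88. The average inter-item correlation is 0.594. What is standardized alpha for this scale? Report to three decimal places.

Standardized α = k·r̄ / (1 + (k−1)·r̄) = 11 × 0.594 / (1 + 10 × 0.594)
  = 6.5340 / 6.9400 = 0.941

α = 0.941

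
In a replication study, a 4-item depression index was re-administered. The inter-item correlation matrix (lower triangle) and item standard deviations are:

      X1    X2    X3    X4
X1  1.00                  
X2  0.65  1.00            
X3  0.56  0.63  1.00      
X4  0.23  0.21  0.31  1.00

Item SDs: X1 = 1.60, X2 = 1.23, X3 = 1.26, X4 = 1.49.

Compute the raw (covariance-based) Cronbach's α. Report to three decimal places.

Cronbach's α = 0.739

Σσ²ᵢ = 1.60² + 1.23² + 1.26² + 1.49² = 7.8806
Covariances σ_ij = r_ij · s_i · s_j:
  σ(X1,X2) = 0.65 × 1.60 × 1.23 = 1.2792
  σ(X1,X3) = 0.56 × 1.60 × 1.26 = 1.1290
  σ(X1,X4) = 0.23 × 1.60 × 1.49 = 0.5483
  σ(X2,X3) = 0.63 × 1.23 × 1.26 = 0.9764
  σ(X2,X4) = 0.21 × 1.23 × 1.49 = 0.3849
  σ(X3,X4) = 0.31 × 1.26 × 1.49 = 0.5820
σ²_T = Σσ²ᵢ + 2·Σσ_ij = 7.8806 + 2 × 4.8998 = 17.6802
α = (4/3)·(1 − 7.8806/17.6802) = 0.739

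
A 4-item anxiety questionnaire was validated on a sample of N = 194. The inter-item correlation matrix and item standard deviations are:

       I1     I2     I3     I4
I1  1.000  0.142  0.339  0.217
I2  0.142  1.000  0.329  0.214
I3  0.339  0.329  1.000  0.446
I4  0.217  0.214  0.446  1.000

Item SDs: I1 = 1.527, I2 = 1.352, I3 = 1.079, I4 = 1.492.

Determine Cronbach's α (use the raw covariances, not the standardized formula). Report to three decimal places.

α = 0.588

Σσ²ᵢ = 1.527² + 1.352² + 1.079² + 1.492² = 7.5499
Covariances σ_ij = r_ij · s_i · s_j:
  σ(I1,I2) = 0.142 × 1.527 × 1.352 = 0.2932
  σ(I1,I3) = 0.339 × 1.527 × 1.079 = 0.5585
  σ(I1,I4) = 0.217 × 1.527 × 1.492 = 0.4944
  σ(I2,I3) = 0.329 × 1.352 × 1.079 = 0.4799
  σ(I2,I4) = 0.214 × 1.352 × 1.492 = 0.4317
  σ(I3,I4) = 0.446 × 1.079 × 1.492 = 0.7180
σ²_T = Σσ²ᵢ + 2·Σσ_ij = 7.5499 + 2 × 2.9757 = 13.5013
α = (4/3)·(1 − 7.5499/13.5013) = 0.588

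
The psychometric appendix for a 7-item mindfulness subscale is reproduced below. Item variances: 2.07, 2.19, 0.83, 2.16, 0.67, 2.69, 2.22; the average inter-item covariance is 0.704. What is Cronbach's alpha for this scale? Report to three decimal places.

ΣVar(i) = 2.07 + 2.19 + 0.83 + 2.16 + 0.67 + 2.69 + 2.22 = 12.83
Sum of the 21 distinct covariances = 21 × 0.704 = 14.784
total variance = ΣVar(i) + 2·Σcov = 12.83 + 2 × 14.784 = 42.398
α = (7/6)·(1 − 12.83/42.398) = 0.814

α = 0.814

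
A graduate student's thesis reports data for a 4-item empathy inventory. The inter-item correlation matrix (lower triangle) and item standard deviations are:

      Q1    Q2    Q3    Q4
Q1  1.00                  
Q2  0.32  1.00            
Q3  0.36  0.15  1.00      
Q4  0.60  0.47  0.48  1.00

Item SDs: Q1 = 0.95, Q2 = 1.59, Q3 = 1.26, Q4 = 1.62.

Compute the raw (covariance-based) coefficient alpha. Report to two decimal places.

Σσ²ᵢ = 0.95² + 1.59² + 1.26² + 1.62² = 7.6426
Covariances σ_ij = r_ij · s_i · s_j:
  σ(Q1,Q2) = 0.32 × 0.95 × 1.59 = 0.4834
  σ(Q1,Q3) = 0.36 × 0.95 × 1.26 = 0.4309
  σ(Q1,Q4) = 0.60 × 0.95 × 1.62 = 0.9234
  σ(Q2,Q3) = 0.15 × 1.59 × 1.26 = 0.3005
  σ(Q2,Q4) = 0.47 × 1.59 × 1.62 = 1.2106
  σ(Q3,Q4) = 0.48 × 1.26 × 1.62 = 0.9798
σ²_T = Σσ²ᵢ + 2·Σσ_ij = 7.6426 + 2 × 4.3286 = 16.2998
α = (4/3)·(1 − 7.6426/16.2998) = 0.71

α = 0.71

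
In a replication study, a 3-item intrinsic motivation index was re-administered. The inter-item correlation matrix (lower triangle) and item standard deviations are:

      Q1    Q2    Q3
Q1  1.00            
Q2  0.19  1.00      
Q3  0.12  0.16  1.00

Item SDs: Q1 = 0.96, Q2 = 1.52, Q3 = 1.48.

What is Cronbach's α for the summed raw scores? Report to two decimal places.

Cronbach's α = 0.34

Σσ²ᵢ = 0.96² + 1.52² + 1.48² = 5.4224
Covariances σ_ij = r_ij · s_i · s_j:
  σ(Q1,Q2) = 0.19 × 0.96 × 1.52 = 0.2772
  σ(Q1,Q3) = 0.12 × 0.96 × 1.48 = 0.1705
  σ(Q2,Q3) = 0.16 × 1.52 × 1.48 = 0.3599
σ²_T = Σσ²ᵢ + 2·Σσ_ij = 5.4224 + 2 × 0.8076 = 7.0376
α = (3/2)·(1 − 5.4224/7.0376) = 0.34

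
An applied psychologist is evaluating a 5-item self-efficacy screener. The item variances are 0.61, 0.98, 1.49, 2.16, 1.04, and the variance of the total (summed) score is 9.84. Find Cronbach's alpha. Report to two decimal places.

α = 0.45

Σσᵢ² = 0.61 + 0.98 + 1.49 + 2.16 + 1.04 = 6.28
α = (k/(k−1))·(1 − Σσᵢ²/Var(T)) = (5/4)·(1 − 6.28/9.84) = 0.45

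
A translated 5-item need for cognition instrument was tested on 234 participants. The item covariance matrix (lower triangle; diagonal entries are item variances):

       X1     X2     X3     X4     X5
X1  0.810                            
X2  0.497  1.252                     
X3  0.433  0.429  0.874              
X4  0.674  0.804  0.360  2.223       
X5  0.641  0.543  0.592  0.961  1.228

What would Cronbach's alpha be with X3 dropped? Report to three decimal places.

Cronbach's alpha = 0.799

Remaining items: X1, X2, X4, X5 (k = 4).
ΣVar(i) = 0.810 + 1.252 + 2.223 + 1.228 = 5.513
σ²_total = 5.513 + 2 × 4.120 = 13.753
α (item deleted) = (4/3)·(1 − 5.513/13.753) = 0.799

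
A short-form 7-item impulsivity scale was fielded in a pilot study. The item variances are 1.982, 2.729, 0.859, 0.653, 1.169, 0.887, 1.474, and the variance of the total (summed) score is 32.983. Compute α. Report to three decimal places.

ΣVar(i) = 1.982 + 2.729 + 0.859 + 0.653 + 1.169 + 0.887 + 1.474 = 9.753
α = (k/(k−1))·(1 − ΣVar(i)/σ²_total) = (7/6)·(1 − 9.753/32.983) = 0.822

α = 0.822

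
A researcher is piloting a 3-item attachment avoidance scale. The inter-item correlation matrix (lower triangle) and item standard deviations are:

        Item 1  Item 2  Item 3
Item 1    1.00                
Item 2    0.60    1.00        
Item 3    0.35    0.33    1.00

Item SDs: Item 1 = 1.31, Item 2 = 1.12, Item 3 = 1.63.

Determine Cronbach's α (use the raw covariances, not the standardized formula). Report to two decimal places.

Cronbach's α = 0.66

Σσ²ᵢ = 1.31² + 1.12² + 1.63² = 5.6274
Covariances σ_ij = r_ij · s_i · s_j:
  σ(Item 1,Item 2) = 0.60 × 1.31 × 1.12 = 0.8803
  σ(Item 1,Item 3) = 0.35 × 1.31 × 1.63 = 0.7474
  σ(Item 2,Item 3) = 0.33 × 1.12 × 1.63 = 0.6024
σ²_T = Σσ²ᵢ + 2·Σσ_ij = 5.6274 + 2 × 2.2301 = 10.0876
α = (3/2)·(1 − 5.6274/10.0876) = 0.66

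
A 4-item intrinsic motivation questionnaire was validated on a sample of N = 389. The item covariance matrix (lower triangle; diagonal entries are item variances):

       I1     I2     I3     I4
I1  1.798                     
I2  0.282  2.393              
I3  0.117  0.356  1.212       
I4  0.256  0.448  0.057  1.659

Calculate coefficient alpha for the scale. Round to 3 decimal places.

Σσᵢ² = 1.798 + 2.393 + 1.212 + 1.659 = 7.062
Σ_{i<j} σ_ij = 1.516
σ²_T = 7.062 + 2 × 1.516 = 10.094
α = (k/(k−1))·(1 − Σσᵢ²/σ²_T) = (4/3)·(1 − 7.062/10.094) = 0.401

coefficient alpha = 0.401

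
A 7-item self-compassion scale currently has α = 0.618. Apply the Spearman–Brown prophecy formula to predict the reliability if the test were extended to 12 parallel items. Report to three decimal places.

Length factor m = 12/7 = 1.7143
α' = m·α / (1 + (m−1)·α)
   = 12/7 × 0.618 / (1 + (12/7 − 1) × 0.618)
   = 1.0594 / 1.4414 = 0.735

predicted reliability = 0.735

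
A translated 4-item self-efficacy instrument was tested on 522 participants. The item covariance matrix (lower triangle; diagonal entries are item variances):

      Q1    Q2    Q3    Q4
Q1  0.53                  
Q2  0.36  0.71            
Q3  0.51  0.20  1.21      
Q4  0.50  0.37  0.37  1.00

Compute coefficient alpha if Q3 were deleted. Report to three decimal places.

Remaining items: Q1, Q2, Q4 (k = 3).
Σσ²ᵢ = 0.53 + 0.71 + 1.00 = 2.24
σ²_T = 2.24 + 2 × 1.23 = 4.70
α (item deleted) = (3/2)·(1 − 2.24/4.70) = 0.785

α = 0.785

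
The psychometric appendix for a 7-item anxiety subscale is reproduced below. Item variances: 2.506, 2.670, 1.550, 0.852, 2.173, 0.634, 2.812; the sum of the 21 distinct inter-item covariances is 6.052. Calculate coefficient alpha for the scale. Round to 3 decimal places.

Σσ²ᵢ = 2.506 + 2.670 + 1.550 + 0.852 + 2.173 + 0.634 + 2.812 = 13.197
Sum of distinct covariances = 6.052
total variance = Σσ²ᵢ + 2·Σcov = 13.197 + 2 × 6.052 = 25.301
α = (7/6)·(1 − 13.197/25.301) = 0.558

coefficient alpha = 0.558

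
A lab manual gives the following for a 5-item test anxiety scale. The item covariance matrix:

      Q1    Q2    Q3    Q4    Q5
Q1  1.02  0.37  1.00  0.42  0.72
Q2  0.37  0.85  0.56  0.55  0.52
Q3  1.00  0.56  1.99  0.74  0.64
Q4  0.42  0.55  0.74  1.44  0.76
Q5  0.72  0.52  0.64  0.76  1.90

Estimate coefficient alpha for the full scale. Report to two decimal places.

α = 0.79

sum of item variances = 1.02 + 0.85 + 1.99 + 1.44 + 1.90 = 7.20
Sum of the distinct covariances = 6.28
σ²_T = 7.20 + 2 × 6.28 = 19.76
α = (k/(k−1))·(1 − sum of item variances/σ²_T) = (5/4)·(1 − 7.20/19.76) = 0.79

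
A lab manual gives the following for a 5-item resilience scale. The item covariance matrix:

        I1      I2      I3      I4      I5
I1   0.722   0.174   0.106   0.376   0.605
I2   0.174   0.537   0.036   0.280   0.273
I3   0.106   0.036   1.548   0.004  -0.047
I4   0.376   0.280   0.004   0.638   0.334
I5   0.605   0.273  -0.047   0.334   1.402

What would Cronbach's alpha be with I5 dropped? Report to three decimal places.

Remaining items: I1, I2, I3, I4 (k = 4).
sum of item variances = 0.722 + 0.537 + 1.548 + 0.638 = 3.445
σ²_T = 3.445 + 2 × 0.976 = 5.397
α (item deleted) = (4/3)·(1 − 3.445/5.397) = 0.482

Cronbach's alpha = 0.482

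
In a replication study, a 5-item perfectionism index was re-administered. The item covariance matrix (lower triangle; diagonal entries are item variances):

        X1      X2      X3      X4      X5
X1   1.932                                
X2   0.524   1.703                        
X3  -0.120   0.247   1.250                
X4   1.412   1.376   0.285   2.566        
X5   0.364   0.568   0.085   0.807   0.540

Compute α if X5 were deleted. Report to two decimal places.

Remaining items: X1, X2, X3, X4 (k = 4).
Σσ²ᵢ = 1.932 + 1.703 + 1.250 + 2.566 = 7.451
total variance = 7.451 + 2 × 3.724 = 14.899
α (item deleted) = (4/3)·(1 − 7.451/14.899) = 0.67

α = 0.67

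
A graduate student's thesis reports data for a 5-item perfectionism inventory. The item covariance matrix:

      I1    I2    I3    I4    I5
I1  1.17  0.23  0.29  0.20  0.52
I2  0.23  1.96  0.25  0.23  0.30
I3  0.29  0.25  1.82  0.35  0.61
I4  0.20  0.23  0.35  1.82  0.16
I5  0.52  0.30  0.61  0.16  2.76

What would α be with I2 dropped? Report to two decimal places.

α = 0.48

Remaining items: I1, I3, I4, I5 (k = 4).
Σσ²ᵢ = 1.17 + 1.82 + 1.82 + 2.76 = 7.57
Var(T) = 7.57 + 2 × 2.13 = 11.83
α (item deleted) = (4/3)·(1 − 7.57/11.83) = 0.48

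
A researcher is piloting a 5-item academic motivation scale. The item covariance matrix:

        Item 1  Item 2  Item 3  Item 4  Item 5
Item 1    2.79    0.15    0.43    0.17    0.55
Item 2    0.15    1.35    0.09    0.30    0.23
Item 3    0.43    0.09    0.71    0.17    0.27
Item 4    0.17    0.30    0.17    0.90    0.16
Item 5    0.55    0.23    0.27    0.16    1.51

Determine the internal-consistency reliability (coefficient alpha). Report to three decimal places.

Σσᵢ² = 2.79 + 1.35 + 0.71 + 0.90 + 1.51 = 7.26
Sum of the distinct covariances = 2.52
σ²_total = 7.26 + 2 × 2.52 = 12.30
α = (k/(k−1))·(1 − Σσᵢ²/σ²_total) = (5/4)·(1 − 7.26/12.30) = 0.512

coefficient alpha = 0.512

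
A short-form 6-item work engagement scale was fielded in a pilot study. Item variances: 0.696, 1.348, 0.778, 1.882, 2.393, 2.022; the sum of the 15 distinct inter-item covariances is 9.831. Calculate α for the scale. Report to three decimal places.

α = 0.820

Σσ²ᵢ = 0.696 + 1.348 + 0.778 + 1.882 + 2.393 + 2.022 = 9.119
Sum of distinct covariances = 9.831
Var(T) = Σσ²ᵢ + 2·Σcov = 9.119 + 2 × 9.831 = 28.781
α = (6/5)·(1 − 9.119/28.781) = 0.820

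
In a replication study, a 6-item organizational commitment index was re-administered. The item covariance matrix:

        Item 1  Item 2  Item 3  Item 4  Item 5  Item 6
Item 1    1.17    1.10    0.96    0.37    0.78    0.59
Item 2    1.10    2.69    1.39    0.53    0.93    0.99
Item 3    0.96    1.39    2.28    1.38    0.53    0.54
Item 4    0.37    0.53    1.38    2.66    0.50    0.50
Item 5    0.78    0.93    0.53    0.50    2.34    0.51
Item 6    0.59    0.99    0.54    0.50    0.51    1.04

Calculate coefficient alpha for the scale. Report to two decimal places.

α = 0.79

ΣVar(i) = 1.17 + 2.69 + 2.28 + 2.66 + 2.34 + 1.04 = 12.18
Sum of off-diagonal covariances = 11.60
Var(T) = 12.18 + 2 × 11.60 = 35.38
α = (k/(k−1))·(1 − ΣVar(i)/Var(T)) = (6/5)·(1 − 12.18/35.38) = 0.79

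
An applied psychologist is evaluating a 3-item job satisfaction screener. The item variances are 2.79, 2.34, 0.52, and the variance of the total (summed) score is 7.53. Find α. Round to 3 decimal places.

Σσ²ᵢ = 2.79 + 2.34 + 0.52 = 5.65
α = (k/(k−1))·(1 − Σσ²ᵢ/total variance) = (3/2)·(1 − 5.65/7.53) = 0.375

α = 0.375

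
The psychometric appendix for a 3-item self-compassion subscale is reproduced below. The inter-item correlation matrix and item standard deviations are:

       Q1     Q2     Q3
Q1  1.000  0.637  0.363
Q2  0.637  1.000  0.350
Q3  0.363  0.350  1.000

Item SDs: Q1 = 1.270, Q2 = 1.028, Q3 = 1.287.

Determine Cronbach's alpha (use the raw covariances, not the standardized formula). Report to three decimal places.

Σσ²ᵢ = 1.270² + 1.028² + 1.287² = 4.3261
Covariances σ_ij = r_ij · s_i · s_j:
  σ(Q1,Q2) = 0.637 × 1.270 × 1.028 = 0.8316
  σ(Q1,Q3) = 0.363 × 1.270 × 1.287 = 0.5933
  σ(Q2,Q3) = 0.350 × 1.028 × 1.287 = 0.4631
σ²_T = Σσ²ᵢ + 2·Σσ_ij = 4.3261 + 2 × 1.8880 = 8.1021
α = (3/2)·(1 − 4.3261/8.1021) = 0.699

α = 0.699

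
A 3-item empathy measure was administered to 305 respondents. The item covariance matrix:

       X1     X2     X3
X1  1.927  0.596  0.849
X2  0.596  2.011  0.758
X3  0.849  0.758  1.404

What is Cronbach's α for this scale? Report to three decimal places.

sum of item variances = 1.927 + 2.011 + 1.404 = 5.342
Sum of the distinct covariances = 2.203
Var(T) = 5.342 + 2 × 2.203 = 9.748
α = (k/(k−1))·(1 − sum of item variances/Var(T)) = (3/2)·(1 − 5.342/9.748) = 0.678

Cronbach's α = 0.678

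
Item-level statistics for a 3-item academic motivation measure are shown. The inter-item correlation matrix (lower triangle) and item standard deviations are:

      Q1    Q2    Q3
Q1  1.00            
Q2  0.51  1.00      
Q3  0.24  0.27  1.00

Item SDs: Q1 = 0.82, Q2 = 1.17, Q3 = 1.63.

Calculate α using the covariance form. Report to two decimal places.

α = 0.54

Σσ²ᵢ = 0.82² + 1.17² + 1.63² = 4.6982
Covariances σ_ij = r_ij · s_i · s_j:
  σ(Q1,Q2) = 0.51 × 0.82 × 1.17 = 0.4893
  σ(Q1,Q3) = 0.24 × 0.82 × 1.63 = 0.3208
  σ(Q2,Q3) = 0.27 × 1.17 × 1.63 = 0.5149
σ²_T = Σσ²ᵢ + 2·Σσ_ij = 4.6982 + 2 × 1.3250 = 7.3482
α = (3/2)·(1 − 4.6982/7.3482) = 0.54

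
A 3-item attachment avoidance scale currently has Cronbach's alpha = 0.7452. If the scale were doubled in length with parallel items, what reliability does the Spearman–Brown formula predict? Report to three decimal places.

Length factor m = 2
α' = m·α / (1 + (m−1)·α)
   = 2 × 0.7452 / (1 + (2 − 1) × 0.7452)
   = 1.4904 / 1.7452 = 0.854

predicted reliability = 0.854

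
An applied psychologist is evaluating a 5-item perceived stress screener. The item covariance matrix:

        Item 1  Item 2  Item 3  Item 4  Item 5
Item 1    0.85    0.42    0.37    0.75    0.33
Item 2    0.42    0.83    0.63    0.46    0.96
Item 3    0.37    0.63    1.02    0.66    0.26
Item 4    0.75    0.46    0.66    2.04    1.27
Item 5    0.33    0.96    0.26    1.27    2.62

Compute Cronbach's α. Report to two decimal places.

sum of item variances = 0.85 + 0.83 + 1.02 + 2.04 + 2.62 = 7.36
Σ_{i<j} σ_ij = 6.11
σ²_total = 7.36 + 2 × 6.11 = 19.58
α = (k/(k−1))·(1 − sum of item variances/σ²_total) = (5/4)·(1 − 7.36/19.58) = 0.78

Cronbach's α = 0.78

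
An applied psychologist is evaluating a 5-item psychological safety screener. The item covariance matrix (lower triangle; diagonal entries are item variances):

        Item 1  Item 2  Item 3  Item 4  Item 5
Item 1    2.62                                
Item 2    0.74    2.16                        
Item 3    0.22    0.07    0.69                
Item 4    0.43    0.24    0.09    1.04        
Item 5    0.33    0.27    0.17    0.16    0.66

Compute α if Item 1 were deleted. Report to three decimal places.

α = 0.407

Remaining items: Item 2, Item 3, Item 4, Item 5 (k = 4).
Σσ²ᵢ = 2.16 + 0.69 + 1.04 + 0.66 = 4.55
σ²_T = 4.55 + 2 × 1.00 = 6.55
α (item deleted) = (4/3)·(1 − 4.55/6.55) = 0.407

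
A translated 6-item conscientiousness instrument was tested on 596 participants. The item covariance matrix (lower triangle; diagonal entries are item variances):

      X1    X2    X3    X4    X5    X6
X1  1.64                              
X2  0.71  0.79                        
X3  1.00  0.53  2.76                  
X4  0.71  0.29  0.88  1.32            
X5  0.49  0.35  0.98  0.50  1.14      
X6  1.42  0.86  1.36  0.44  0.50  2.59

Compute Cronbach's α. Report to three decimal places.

Σσᵢ² = 1.64 + 0.79 + 2.76 + 1.32 + 1.14 + 2.59 = 10.24
Sum of off-diagonal covariances = 11.02
Var(T) = 10.24 + 2 × 11.02 = 32.28
α = (k/(k−1))·(1 − Σσᵢ²/Var(T)) = (6/5)·(1 − 10.24/32.28) = 0.819

Cronbach's α = 0.819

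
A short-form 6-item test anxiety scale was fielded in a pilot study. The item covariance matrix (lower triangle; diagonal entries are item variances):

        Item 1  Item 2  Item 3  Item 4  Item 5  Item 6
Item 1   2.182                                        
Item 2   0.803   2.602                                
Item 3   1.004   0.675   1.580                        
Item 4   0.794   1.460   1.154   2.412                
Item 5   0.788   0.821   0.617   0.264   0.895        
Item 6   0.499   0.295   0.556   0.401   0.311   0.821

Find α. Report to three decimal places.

α = 0.799

Σσᵢ² = 2.182 + 2.602 + 1.580 + 2.412 + 0.895 + 0.821 = 10.492
Sum of off-diagonal covariances = 10.442
Var(T) = 10.492 + 2 × 10.442 = 31.376
α = (k/(k−1))·(1 − Σσᵢ²/Var(T)) = (6/5)·(1 − 10.492/31.376) = 0.799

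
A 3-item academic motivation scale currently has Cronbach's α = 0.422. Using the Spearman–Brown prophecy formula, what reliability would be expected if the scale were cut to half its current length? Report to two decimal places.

predicted reliability = 0.27

Length factor m = 1/2
α' = m·α / (1 − (1−m)·α)
   = 1/2 × 0.422 / (1 − (1 − 1/2) × 0.422)
   = 0.2110 / 0.7890 = 0.27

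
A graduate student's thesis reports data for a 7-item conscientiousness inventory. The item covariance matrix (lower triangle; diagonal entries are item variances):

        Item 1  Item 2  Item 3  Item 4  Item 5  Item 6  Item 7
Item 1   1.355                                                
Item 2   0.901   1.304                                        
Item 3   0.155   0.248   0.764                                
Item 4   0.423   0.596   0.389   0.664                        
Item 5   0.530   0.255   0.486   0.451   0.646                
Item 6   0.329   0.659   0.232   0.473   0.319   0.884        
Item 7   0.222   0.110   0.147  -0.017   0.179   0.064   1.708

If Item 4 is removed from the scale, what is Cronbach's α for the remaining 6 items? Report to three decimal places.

Remaining items: Item 1, Item 2, Item 3, Item 5, Item 6, Item 7 (k = 6).
Σσ²ᵢ = 1.355 + 1.304 + 0.764 + 0.646 + 0.884 + 1.708 = 6.661
Var(T) = 6.661 + 2 × 4.836 = 16.333
α (item deleted) = (6/5)·(1 − 6.661/16.333) = 0.711

Cronbach's α = 0.711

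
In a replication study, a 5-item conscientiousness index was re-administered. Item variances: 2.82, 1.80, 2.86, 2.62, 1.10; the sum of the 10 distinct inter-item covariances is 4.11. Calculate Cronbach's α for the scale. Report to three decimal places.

ΣVar(i) = 2.82 + 1.80 + 2.86 + 2.62 + 1.10 = 11.20
Sum of distinct covariances = 4.11
σ²_T = ΣVar(i) + 2·Σcov = 11.20 + 2 × 4.11 = 19.42
α = (5/4)·(1 − 11.20/19.42) = 0.529

Cronbach's α = 0.529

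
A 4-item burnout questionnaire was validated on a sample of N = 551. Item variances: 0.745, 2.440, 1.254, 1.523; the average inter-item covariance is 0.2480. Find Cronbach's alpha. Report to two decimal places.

Cronbach's alpha = 0.44

ΣVar(i) = 0.745 + 2.440 + 1.254 + 1.523 = 5.962
Sum of the 6 distinct covariances = 6 × 0.2480 = 1.4880
total variance = ΣVar(i) + 2·Σcov = 5.962 + 2 × 1.4880 = 8.9380
α = (4/3)·(1 − 5.962/8.9380) = 0.44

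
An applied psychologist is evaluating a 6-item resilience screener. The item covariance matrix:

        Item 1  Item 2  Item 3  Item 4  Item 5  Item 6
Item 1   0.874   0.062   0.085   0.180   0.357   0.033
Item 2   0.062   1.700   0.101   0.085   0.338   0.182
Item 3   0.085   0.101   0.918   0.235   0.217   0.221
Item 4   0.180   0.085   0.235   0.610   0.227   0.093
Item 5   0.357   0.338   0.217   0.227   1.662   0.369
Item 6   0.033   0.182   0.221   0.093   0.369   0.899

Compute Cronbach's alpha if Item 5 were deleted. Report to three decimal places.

Cronbach's alpha = 0.423

Remaining items: Item 1, Item 2, Item 3, Item 4, Item 6 (k = 5).
ΣVar(i) = 0.874 + 1.700 + 0.918 + 0.610 + 0.899 = 5.001
Var(T) = 5.001 + 2 × 1.277 = 7.555
α (item deleted) = (5/4)·(1 − 5.001/7.555) = 0.423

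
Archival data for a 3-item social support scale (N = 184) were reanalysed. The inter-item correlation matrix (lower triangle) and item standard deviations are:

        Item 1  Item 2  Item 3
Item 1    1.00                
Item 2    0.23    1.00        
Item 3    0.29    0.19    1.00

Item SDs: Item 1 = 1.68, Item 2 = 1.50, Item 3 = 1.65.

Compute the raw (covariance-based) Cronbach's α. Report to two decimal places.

Σσ²ᵢ = 1.68² + 1.50² + 1.65² = 7.7949
Covariances σ_ij = r_ij · s_i · s_j:
  σ(Item 1,Item 2) = 0.23 × 1.68 × 1.50 = 0.5796
  σ(Item 1,Item 3) = 0.29 × 1.68 × 1.65 = 0.8039
  σ(Item 2,Item 3) = 0.19 × 1.50 × 1.65 = 0.4703
σ²_T = Σσ²ᵢ + 2·Σσ_ij = 7.7949 + 2 × 1.8538 = 11.5025
α = (3/2)·(1 − 7.7949/11.5025) = 0.48

Cronbach's α = 0.48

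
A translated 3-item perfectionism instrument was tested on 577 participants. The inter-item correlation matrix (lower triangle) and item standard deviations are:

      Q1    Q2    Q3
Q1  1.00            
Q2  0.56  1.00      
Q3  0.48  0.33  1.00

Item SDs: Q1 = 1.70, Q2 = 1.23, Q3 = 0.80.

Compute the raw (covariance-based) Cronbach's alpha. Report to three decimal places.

Σσ²ᵢ = 1.70² + 1.23² + 0.80² = 5.0429
Covariances σ_ij = r_ij · s_i · s_j:
  σ(Q1,Q2) = 0.56 × 1.70 × 1.23 = 1.1710
  σ(Q1,Q3) = 0.48 × 1.70 × 0.80 = 0.6528
  σ(Q2,Q3) = 0.33 × 1.23 × 0.80 = 0.3247
σ²_T = Σσ²ᵢ + 2·Σσ_ij = 5.0429 + 2 × 2.1485 = 9.3399
α = (3/2)·(1 − 5.0429/9.3399) = 0.690

α = 0.690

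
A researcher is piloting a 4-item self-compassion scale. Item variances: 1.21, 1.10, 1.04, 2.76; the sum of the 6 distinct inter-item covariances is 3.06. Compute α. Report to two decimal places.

α = 0.67

Σσᵢ² = 1.21 + 1.10 + 1.04 + 2.76 = 6.11
Sum of distinct covariances = 3.06
σ²_total = Σσᵢ² + 2·Σcov = 6.11 + 2 × 3.06 = 12.23
α = (4/3)·(1 − 6.11/12.23) = 0.67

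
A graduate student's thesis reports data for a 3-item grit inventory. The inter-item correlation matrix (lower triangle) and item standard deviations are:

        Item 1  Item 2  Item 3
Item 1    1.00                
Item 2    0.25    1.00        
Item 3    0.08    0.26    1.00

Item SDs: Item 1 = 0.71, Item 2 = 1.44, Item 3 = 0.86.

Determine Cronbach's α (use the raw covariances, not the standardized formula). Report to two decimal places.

Cronbach's α = 0.41

Σσ²ᵢ = 0.71² + 1.44² + 0.86² = 3.3173
Covariances σ_ij = r_ij · s_i · s_j:
  σ(Item 1,Item 2) = 0.25 × 0.71 × 1.44 = 0.2556
  σ(Item 1,Item 3) = 0.08 × 0.71 × 0.86 = 0.0488
  σ(Item 2,Item 3) = 0.26 × 1.44 × 0.86 = 0.3220
σ²_T = Σσ²ᵢ + 2·Σσ_ij = 3.3173 + 2 × 0.6264 = 4.5701
α = (3/2)·(1 − 3.3173/4.5701) = 0.41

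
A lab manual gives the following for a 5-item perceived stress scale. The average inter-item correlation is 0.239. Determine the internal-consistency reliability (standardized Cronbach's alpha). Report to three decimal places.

standardized Cronbach's alpha = 0.611

Standardized α = k·r̄ / (1 + (k−1)·r̄) = 5 × 0.239 / (1 + 4 × 0.239)
  = 1.1950 / 1.9560 = 0.611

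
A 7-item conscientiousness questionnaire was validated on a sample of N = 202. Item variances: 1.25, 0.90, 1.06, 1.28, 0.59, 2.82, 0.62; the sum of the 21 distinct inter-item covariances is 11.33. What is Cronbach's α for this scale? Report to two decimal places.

α = 0.85

sum of item variances = 1.25 + 0.90 + 1.06 + 1.28 + 0.59 + 2.82 + 0.62 = 8.52
Sum of distinct covariances = 11.33
total variance = sum of item variances + 2·Σcov = 8.52 + 2 × 11.33 = 31.18
α = (7/6)·(1 − 8.52/31.18) = 0.85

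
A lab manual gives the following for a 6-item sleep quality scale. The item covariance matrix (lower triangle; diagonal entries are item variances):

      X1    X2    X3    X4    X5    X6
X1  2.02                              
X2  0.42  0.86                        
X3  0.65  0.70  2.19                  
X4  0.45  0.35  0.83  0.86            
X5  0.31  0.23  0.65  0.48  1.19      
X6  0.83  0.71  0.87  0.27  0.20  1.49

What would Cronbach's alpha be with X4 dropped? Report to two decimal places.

α = 0.74

Remaining items: X1, X2, X3, X5, X6 (k = 5).
Σσᵢ² = 2.02 + 0.86 + 2.19 + 1.19 + 1.49 = 7.75
Var(T) = 7.75 + 2 × 5.57 = 18.89
α (item deleted) = (5/4)·(1 − 7.75/18.89) = 0.74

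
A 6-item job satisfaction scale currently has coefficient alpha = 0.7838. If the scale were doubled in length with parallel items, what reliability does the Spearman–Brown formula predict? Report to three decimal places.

Length factor m = 2
α' = m·α / (1 + (m−1)·α)
   = 2 × 0.7838 / (1 + (2 − 1) × 0.7838)
   = 1.5676 / 1.7838 = 0.879

predicted reliability = 0.879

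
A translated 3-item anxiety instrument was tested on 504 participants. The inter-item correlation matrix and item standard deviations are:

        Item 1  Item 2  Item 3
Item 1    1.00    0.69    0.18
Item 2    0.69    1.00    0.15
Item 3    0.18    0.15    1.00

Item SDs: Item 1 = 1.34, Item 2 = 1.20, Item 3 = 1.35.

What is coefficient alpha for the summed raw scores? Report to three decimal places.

α = 0.598

Σσ²ᵢ = 1.34² + 1.20² + 1.35² = 5.0581
Covariances σ_ij = r_ij · s_i · s_j:
  σ(Item 1,Item 2) = 0.69 × 1.34 × 1.20 = 1.1095
  σ(Item 1,Item 3) = 0.18 × 1.34 × 1.35 = 0.3256
  σ(Item 2,Item 3) = 0.15 × 1.20 × 1.35 = 0.2430
σ²_T = Σσ²ᵢ + 2·Σσ_ij = 5.0581 + 2 × 1.6781 = 8.4143
α = (3/2)·(1 − 5.0581/8.4143) = 0.598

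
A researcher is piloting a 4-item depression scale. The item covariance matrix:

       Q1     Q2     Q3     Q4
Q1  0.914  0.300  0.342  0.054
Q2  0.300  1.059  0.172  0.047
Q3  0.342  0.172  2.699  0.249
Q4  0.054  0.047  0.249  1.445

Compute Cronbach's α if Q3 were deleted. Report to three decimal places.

Cronbach's α = 0.285

Remaining items: Q1, Q2, Q4 (k = 3).
ΣVar(i) = 0.914 + 1.059 + 1.445 = 3.418
σ²_T = 3.418 + 2 × 0.401 = 4.220
α (item deleted) = (3/2)·(1 − 3.418/4.220) = 0.285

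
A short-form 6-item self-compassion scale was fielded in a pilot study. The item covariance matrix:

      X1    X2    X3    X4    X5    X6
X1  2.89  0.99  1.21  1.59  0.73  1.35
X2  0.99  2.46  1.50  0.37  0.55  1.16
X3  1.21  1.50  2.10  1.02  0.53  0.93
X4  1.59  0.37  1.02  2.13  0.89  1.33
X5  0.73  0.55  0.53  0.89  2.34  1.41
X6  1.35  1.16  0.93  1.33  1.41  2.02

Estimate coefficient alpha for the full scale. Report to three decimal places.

sum of item variances = 2.89 + 2.46 + 2.10 + 2.13 + 2.34 + 2.02 = 13.94
Σ_{i<j} σ_ij = 15.56
Var(T) = 13.94 + 2 × 15.56 = 45.06
α = (k/(k−1))·(1 − sum of item variances/Var(T)) = (6/5)·(1 − 13.94/45.06) = 0.829

coefficient alpha = 0.829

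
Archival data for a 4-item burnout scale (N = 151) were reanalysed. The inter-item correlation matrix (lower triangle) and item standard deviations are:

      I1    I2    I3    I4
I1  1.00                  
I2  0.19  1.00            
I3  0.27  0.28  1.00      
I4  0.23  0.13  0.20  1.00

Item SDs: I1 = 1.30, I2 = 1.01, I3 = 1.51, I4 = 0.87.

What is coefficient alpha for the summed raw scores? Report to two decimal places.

coefficient alpha = 0.52

Σσ²ᵢ = 1.30² + 1.01² + 1.51² + 0.87² = 5.7471
Covariances σ_ij = r_ij · s_i · s_j:
  σ(I1,I2) = 0.19 × 1.30 × 1.01 = 0.2495
  σ(I1,I3) = 0.27 × 1.30 × 1.51 = 0.5300
  σ(I1,I4) = 0.23 × 1.30 × 0.87 = 0.2601
  σ(I2,I3) = 0.28 × 1.01 × 1.51 = 0.4270
  σ(I2,I4) = 0.13 × 1.01 × 0.87 = 0.1142
  σ(I3,I4) = 0.20 × 1.51 × 0.87 = 0.2627
σ²_T = Σσ²ᵢ + 2·Σσ_ij = 5.7471 + 2 × 1.8435 = 9.4341
α = (4/3)·(1 − 5.7471/9.4341) = 0.52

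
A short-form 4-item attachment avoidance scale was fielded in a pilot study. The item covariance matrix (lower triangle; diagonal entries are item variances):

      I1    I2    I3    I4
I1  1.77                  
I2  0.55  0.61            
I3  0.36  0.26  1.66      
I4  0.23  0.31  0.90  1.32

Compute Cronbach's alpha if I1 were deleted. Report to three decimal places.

Remaining items: I2, I3, I4 (k = 3).
sum of item variances = 0.61 + 1.66 + 1.32 = 3.59
σ²_total = 3.59 + 2 × 1.47 = 6.53
α (item deleted) = (3/2)·(1 − 3.59/6.53) = 0.675

Cronbach's alpha = 0.675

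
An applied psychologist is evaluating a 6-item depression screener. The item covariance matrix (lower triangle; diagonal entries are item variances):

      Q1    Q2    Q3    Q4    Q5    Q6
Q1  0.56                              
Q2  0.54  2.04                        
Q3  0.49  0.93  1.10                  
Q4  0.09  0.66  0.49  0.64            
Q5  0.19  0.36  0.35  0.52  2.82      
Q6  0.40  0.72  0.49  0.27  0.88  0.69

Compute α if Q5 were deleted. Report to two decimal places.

α = 0.84

Remaining items: Q1, Q2, Q3, Q4, Q6 (k = 5).
Σσᵢ² = 0.56 + 2.04 + 1.10 + 0.64 + 0.69 = 5.03
Var(T) = 5.03 + 2 × 5.08 = 15.19
α (item deleted) = (5/4)·(1 − 5.03/15.19) = 0.84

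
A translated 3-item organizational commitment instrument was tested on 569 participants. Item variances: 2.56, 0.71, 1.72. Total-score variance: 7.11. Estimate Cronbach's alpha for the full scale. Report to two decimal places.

Cronbach's alpha = 0.45

Σσᵢ² = 2.56 + 0.71 + 1.72 = 4.99
α = (k/(k−1))·(1 − Σσᵢ²/σ²_T) = (3/2)·(1 − 4.99/7.11) = 0.45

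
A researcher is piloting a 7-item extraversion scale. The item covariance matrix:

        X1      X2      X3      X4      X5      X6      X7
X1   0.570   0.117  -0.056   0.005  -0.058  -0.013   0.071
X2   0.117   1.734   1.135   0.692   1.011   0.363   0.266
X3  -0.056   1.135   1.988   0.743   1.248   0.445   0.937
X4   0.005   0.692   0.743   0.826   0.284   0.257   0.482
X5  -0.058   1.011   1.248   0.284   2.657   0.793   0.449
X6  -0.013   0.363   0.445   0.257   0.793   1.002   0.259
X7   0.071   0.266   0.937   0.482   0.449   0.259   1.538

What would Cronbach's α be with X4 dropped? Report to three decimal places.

Remaining items: X1, X2, X3, X5, X6, X7 (k = 6).
Σσᵢ² = 0.570 + 1.734 + 1.988 + 2.657 + 1.002 + 1.538 = 9.489
total variance = 9.489 + 2 × 6.967 = 23.423
α (item deleted) = (6/5)·(1 − 9.489/23.423) = 0.714

Cronbach's α = 0.714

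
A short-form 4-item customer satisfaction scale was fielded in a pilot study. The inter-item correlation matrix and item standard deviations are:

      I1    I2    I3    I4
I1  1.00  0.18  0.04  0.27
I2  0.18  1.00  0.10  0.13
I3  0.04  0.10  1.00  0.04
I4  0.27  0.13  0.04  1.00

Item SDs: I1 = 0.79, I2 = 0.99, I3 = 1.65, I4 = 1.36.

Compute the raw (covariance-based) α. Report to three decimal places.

α = 0.304

Σσ²ᵢ = 0.79² + 0.99² + 1.65² + 1.36² = 6.1763
Covariances σ_ij = r_ij · s_i · s_j:
  σ(I1,I2) = 0.18 × 0.79 × 0.99 = 0.1408
  σ(I1,I3) = 0.04 × 0.79 × 1.65 = 0.0521
  σ(I1,I4) = 0.27 × 0.79 × 1.36 = 0.2901
  σ(I2,I3) = 0.10 × 0.99 × 1.65 = 0.1633
  σ(I2,I4) = 0.13 × 0.99 × 1.36 = 0.1750
  σ(I3,I4) = 0.04 × 1.65 × 1.36 = 0.0898
σ²_T = Σσ²ᵢ + 2·Σσ_ij = 6.1763 + 2 × 0.9111 = 7.9985
α = (4/3)·(1 − 6.1763/7.9985) = 0.304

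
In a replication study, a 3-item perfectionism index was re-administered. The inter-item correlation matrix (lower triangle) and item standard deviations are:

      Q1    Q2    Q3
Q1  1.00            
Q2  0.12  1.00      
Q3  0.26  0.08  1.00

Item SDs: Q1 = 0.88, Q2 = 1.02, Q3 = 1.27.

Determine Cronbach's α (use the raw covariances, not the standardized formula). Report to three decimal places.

Σσ²ᵢ = 0.88² + 1.02² + 1.27² = 3.4277
Covariances σ_ij = r_ij · s_i · s_j:
  σ(Q1,Q2) = 0.12 × 0.88 × 1.02 = 0.1077
  σ(Q1,Q3) = 0.26 × 0.88 × 1.27 = 0.2906
  σ(Q2,Q3) = 0.08 × 1.02 × 1.27 = 0.1036
σ²_T = Σσ²ᵢ + 2·Σσ_ij = 3.4277 + 2 × 0.5019 = 4.4315
α = (3/2)·(1 − 3.4277/4.4315) = 0.340

α = 0.340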